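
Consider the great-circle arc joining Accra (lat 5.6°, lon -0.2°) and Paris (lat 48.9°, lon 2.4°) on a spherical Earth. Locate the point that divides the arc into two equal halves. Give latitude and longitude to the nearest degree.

Write both endpoints as unit vectors p₁, p₂ with components (cos φ cos λ, cos φ sin λ, sin φ).
The central angle between the endpoints is δ = arccos(p₁·p₂) ≈ 0.757 rad (43.4°).
Interpolate at f = 1/2 with slerp weights a = sin((1−f)δ)/sin δ ≈ 0.538, b = sin(fδ)/sin δ ≈ 0.538.
p = a·p₁ + b·p₂ ≈ (0.889, 0.013, 0.458); φ = arcsin(p_z) ≈ 27.26°, λ = atan2(p_y, p_x) ≈ 0.83°.

≈ lat 27°, lon 1°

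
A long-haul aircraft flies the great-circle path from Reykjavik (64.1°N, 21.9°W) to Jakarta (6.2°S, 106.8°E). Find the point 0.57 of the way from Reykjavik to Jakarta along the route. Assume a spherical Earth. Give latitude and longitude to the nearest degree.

≈ 38°N, 87°E

Write both endpoints as unit vectors p₁, p₂ with components (cos φ cos λ, cos φ sin λ, sin φ).
The central angle between the endpoints is δ = arccos(p₁·p₂) ≈ 1.948 rad (111.6°).
Interpolate at f = 0.57 with slerp weights a = sin((1−f)δ)/sin δ ≈ 0.799, b = sin(fδ)/sin δ ≈ 0.964.
p = a·p₁ + b·p₂ ≈ (0.047, 0.787, 0.615); φ = arcsin(p_z) ≈ 37.96°, λ = atan2(p_y, p_x) ≈ 86.58°.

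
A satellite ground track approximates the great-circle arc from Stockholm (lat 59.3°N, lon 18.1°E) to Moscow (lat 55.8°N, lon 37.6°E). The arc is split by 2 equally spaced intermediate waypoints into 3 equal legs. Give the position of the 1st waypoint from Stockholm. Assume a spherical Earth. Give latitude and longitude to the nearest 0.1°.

≈ lat 58.5°N, lon 25.0°E

Convert each endpoint to a unit vector on the sphere (x = cos φ cos λ, y = cos φ sin λ, z = sin φ).
The central angle between the endpoints is δ = arccos(p₁·p₂) ≈ 0.192 rad (11.0°).
Interpolate at f = 1/3 with slerp weights a = sin((1−f)δ)/sin δ ≈ 0.669, b = sin(fδ)/sin δ ≈ 0.335.
p = a·p₁ + b·p₂ ≈ (0.474, 0.221, 0.852); φ = arcsin(p_z) ≈ 58.47°, λ = atan2(p_y, p_x) ≈ 25.01°.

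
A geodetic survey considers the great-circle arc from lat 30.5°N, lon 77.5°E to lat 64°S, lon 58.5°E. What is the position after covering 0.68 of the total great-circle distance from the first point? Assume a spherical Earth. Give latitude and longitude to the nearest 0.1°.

Write both endpoints as unit vectors p₁, p₂ with components (cos φ cos λ, cos φ sin λ, sin φ).
The central angle between the endpoints is δ = arccos(p₁·p₂) ≈ 1.670 rad (95.7°).
Interpolate at f = 0.68 with slerp weights a = sin((1−f)δ)/sin δ ≈ 0.512, b = sin(fδ)/sin δ ≈ 0.911.
p = a·p₁ + b·p₂ ≈ (0.304, 0.771, -0.559); φ = arcsin(p_z) ≈ -34.00°, λ = atan2(p_y, p_x) ≈ 68.47°.

≈ lat 34.0°S, lon 68.5°E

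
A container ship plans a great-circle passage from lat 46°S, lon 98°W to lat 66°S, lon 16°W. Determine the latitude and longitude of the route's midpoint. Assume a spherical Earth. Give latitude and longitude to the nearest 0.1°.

Convert each endpoint to a unit vector on the sphere (x = cos φ cos λ, y = cos φ sin λ, z = sin φ).
The central angle between the endpoints is δ = arccos(p₁·p₂) ≈ 0.800 rad (45.9°).
Interpolate at f = 1/2 with slerp weights a = sin((1−f)δ)/sin δ ≈ 0.543, b = sin(fδ)/sin δ ≈ 0.543.
p = a·p₁ + b·p₂ ≈ (0.160, -0.434, -0.886); φ = arcsin(p_z) ≈ -62.43°, λ = atan2(p_y, p_x) ≈ -69.80°.

≈ lat 62.4°S, lon 69.8°W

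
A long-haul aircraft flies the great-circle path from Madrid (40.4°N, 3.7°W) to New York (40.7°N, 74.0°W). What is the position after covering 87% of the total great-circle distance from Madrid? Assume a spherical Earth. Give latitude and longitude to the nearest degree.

≈ 43°N, 66°W

The haversine formula gives a central angle δ ≈ 0.906 rad (51.9°) between the endpoints.
Interpolate at f = 0.87 with slerp weights a = sin((1−f)δ)/sin δ ≈ 0.149, b = sin(fδ)/sin δ ≈ 0.901.
p = a·p₁ + b·p₂ ≈ (0.302, -0.664, 0.684); φ = arcsin(p_z) ≈ 43.18°, λ = atan2(p_y, p_x) ≈ -65.56°.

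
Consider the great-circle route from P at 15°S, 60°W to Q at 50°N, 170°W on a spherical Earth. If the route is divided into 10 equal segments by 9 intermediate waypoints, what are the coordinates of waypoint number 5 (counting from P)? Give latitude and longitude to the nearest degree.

The haversine formula gives a central angle δ ≈ 1.994 rad (114.2°) between the endpoints.
Interpolate at f = 5/10 with slerp weights a = sin((1−f)δ)/sin δ ≈ 0.921, b = sin(fδ)/sin δ ≈ 0.921.
p = a·p₁ + b·p₂ ≈ (-0.138, -0.873, 0.467); φ = arcsin(p_z) ≈ 27.85°, λ = atan2(p_y, p_x) ≈ -98.99°.

≈ 28°N, 99°W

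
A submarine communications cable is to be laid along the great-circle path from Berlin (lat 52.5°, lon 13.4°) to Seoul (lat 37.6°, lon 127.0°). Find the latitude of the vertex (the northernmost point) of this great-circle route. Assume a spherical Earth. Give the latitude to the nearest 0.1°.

≈ 62.5°

The great circle lies in the plane with unit normal n̂ = (p₁ × p₂)/|p₁ × p₂|.
Here n̂_z ≈ +0.462; the vertex latitude is φ_max = arccos|n̂_z| ≈ 62.5°.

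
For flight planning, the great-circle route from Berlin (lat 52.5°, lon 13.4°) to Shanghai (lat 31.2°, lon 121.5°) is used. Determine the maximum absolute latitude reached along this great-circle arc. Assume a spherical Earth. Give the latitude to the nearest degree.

The great circle lies in the plane with unit normal n̂ = (p₁ × p₂)/|p₁ × p₂|.
Here n̂_z ≈ +0.511; the vertex latitude is φ_max = arccos|n̂_z| ≈ 59.3°.

≈ 59°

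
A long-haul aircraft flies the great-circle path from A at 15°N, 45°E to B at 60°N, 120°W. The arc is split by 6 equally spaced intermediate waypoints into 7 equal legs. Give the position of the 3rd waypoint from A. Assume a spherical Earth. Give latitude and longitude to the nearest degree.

The haversine formula gives a central angle δ ≈ 1.816 rad (104.0°) between the endpoints.
Interpolate at f = 3/7 with slerp weights a = sin((1−f)δ)/sin δ ≈ 0.888, b = sin(fδ)/sin δ ≈ 0.724.
p = a·p₁ + b·p₂ ≈ (0.425, 0.293, 0.856); φ = arcsin(p_z) ≈ 58.90°, λ = atan2(p_y, p_x) ≈ 34.56°.

≈ 59°N, 35°E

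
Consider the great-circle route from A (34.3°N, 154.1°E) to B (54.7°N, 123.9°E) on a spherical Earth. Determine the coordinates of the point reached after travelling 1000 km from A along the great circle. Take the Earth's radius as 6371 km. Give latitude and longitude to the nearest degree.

From cos δ = sin φ₁ sin φ₂ + cos φ₁ cos φ₂ cos Δλ, the central angle is δ ≈ 0.511 rad (29.3°). The total great-circle distance is δ·R ≈ 0.511 × 6371 ≈ 3253 km, so the target fraction is f = 1000/3253 ≈ 0.307.
Interpolate at f ≈ 0.307 with slerp weights a = sin((1−f)δ)/sin δ ≈ 0.709, b = sin(fδ)/sin δ ≈ 0.320.
p = a·p₁ + b·p₂ ≈ (-0.630, 0.409, 0.660); φ = arcsin(p_z) ≈ 41.33°, λ = atan2(p_y, p_x) ≈ 146.99°.

≈ (41°N, 147°E)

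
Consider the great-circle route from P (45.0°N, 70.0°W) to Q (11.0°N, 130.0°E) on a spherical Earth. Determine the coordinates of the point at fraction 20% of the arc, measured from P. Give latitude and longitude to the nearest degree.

≈ (66°N, 93°W)

Write both endpoints as unit vectors p₁, p₂ with components (cos φ cos λ, cos φ sin λ, sin φ).
The central angle between the endpoints is δ = arccos(p₁·p₂) ≈ 2.115 rad (121.2°).
Interpolate at f = 0.20 with slerp weights a = sin((1−f)δ)/sin δ ≈ 1.160, b = sin(fδ)/sin δ ≈ 0.480.
p = a·p₁ + b·p₂ ≈ (-0.022, -0.410, 0.912); φ = arcsin(p_z) ≈ 65.75°, λ = atan2(p_y, p_x) ≈ -93.08°.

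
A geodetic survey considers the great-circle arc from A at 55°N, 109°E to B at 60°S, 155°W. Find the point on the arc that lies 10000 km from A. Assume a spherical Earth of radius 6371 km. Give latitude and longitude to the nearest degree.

The haversine formula gives a central angle δ ≈ 2.403 rad (137.7°) between the endpoints. The total great-circle distance is δ·R ≈ 2.403 × 6371 ≈ 15309 km, so the target fraction is f = 10000/15309 ≈ 0.653.
Interpolate at f ≈ 0.653 with slerp weights a = sin((1−f)δ)/sin δ ≈ 1.099, b = sin(fδ)/sin δ ≈ 1.485.
p = a·p₁ + b·p₂ ≈ (-0.878, 0.282, -0.386); φ = arcsin(p_z) ≈ -22.69°, λ = atan2(p_y, p_x) ≈ 162.18°.

≈ 23°S, 162°E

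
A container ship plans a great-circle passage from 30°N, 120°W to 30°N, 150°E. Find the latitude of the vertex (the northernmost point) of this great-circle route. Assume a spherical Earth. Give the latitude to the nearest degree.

≈ 39°N

The great circle lies in the plane with unit normal n̂ = (p₁ × p₂)/|p₁ × p₂|.
Here n̂_z ≈ -0.775; the vertex latitude is φ_max = arccos|n̂_z| ≈ 39.2°.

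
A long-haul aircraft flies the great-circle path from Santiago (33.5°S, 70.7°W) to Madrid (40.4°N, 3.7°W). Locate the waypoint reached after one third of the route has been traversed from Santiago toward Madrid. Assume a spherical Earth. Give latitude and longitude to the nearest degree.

From cos δ = sin φ₁ sin φ₂ + cos φ₁ cos φ₂ cos Δλ, the central angle is δ ≈ 1.681 rad (96.3°).
Interpolate at f = 1/3 with slerp weights a = sin((1−f)δ)/sin δ ≈ 0.906, b = sin(fδ)/sin δ ≈ 0.535.
p = a·p₁ + b·p₂ ≈ (0.656, -0.739, -0.153); φ = arcsin(p_z) ≈ -8.83°, λ = atan2(p_y, p_x) ≈ -48.41°.

≈ 9°S, 48°W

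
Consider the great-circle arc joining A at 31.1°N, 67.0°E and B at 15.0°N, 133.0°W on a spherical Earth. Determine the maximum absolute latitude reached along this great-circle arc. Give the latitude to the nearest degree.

≈ 68°N

The great circle lies in the plane with unit normal n̂ = (p₁ × p₂)/|p₁ × p₂|.
Here n̂_z ≈ +0.370; the vertex latitude is φ_max = arccos|n̂_z| ≈ 68.3°.
Check via Clairaut: cos φ_max = |cos φ₁| · sin C = cos(31.1°)·sin(25.6°) ≈ 0.370, again giving ≈ 68.3°.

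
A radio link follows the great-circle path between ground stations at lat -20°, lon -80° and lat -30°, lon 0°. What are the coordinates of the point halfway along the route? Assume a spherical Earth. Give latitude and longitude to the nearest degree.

≈ lat -31°, lon -42°

Write both endpoints as unit vectors p₁, p₂ with components (cos φ cos λ, cos φ sin λ, sin φ).
The central angle between the endpoints is δ = arccos(p₁·p₂) ≈ 1.253 rad (71.8°).
Interpolate at f = 1/2 with slerp weights a = sin((1−f)δ)/sin δ ≈ 0.617, b = sin(fδ)/sin δ ≈ 0.617.
p = a·p₁ + b·p₂ ≈ (0.635, -0.571, -0.520); φ = arcsin(p_z) ≈ -31.31°, λ = atan2(p_y, p_x) ≈ -41.96°.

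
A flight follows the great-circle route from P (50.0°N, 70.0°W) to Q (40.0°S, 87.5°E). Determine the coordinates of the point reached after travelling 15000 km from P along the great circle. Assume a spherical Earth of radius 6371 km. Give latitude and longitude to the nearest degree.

≈ (21°S, 66°E)

Write both endpoints as unit vectors p₁, p₂ with components (cos φ cos λ, cos φ sin λ, sin φ).
The central angle between the endpoints is δ = arccos(p₁·p₂) ≈ 2.816 rad (161.3°). The total great-circle distance is δ·R ≈ 2.816 × 6371 ≈ 17938 km, so the target fraction is f = 15000/17938 ≈ 0.836.
Interpolate at f ≈ 0.836 with slerp weights a = sin((1−f)δ)/sin δ ≈ 1.389, b = sin(fδ)/sin δ ≈ 2.212.
p = a·p₁ + b·p₂ ≈ (0.379, 0.853, -0.357); φ = arcsin(p_z) ≈ -20.94°, λ = atan2(p_y, p_x) ≈ 66.04°.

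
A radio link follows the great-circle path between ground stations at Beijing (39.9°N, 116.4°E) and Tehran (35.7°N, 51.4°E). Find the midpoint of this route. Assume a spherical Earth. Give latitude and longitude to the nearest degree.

From cos δ = sin φ₁ sin φ₂ + cos φ₁ cos φ₂ cos Δλ, the central angle is δ ≈ 0.879 rad (50.4°).
Interpolate at f = 1/2 with slerp weights a = sin((1−f)δ)/sin δ ≈ 0.553, b = sin(fδ)/sin δ ≈ 0.553.
p = a·p₁ + b·p₂ ≈ (0.091, 0.730, 0.677); φ = arcsin(p_z) ≈ 42.60°, λ = atan2(p_y, p_x) ≈ 82.86°.

≈ 43°N, 83°E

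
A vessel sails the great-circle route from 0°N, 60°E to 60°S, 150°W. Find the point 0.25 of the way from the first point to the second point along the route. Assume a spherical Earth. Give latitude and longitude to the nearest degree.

Write both endpoints as unit vectors p₁, p₂ with components (cos φ cos λ, cos φ sin λ, sin φ).
The central angle between the endpoints is δ = arccos(p₁·p₂) ≈ 2.019 rad (115.7°).
Interpolate at f = 0.25 with slerp weights a = sin((1−f)δ)/sin δ ≈ 1.108, b = sin(fδ)/sin δ ≈ 0.536.
p = a·p₁ + b·p₂ ≈ (0.322, 0.825, -0.465); φ = arcsin(p_z) ≈ -27.68°, λ = atan2(p_y, p_x) ≈ 68.71°.

≈ 28°S, 69°E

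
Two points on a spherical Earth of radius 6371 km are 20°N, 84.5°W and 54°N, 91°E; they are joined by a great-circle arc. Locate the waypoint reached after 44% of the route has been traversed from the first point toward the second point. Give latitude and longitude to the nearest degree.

≈ 66°N, 79°W

The haversine formula gives a central angle δ ≈ 1.848 rad (105.9°) between the endpoints.
Interpolate at f = 0.44 with slerp weights a = sin((1−f)δ)/sin δ ≈ 0.894, b = sin(fδ)/sin δ ≈ 0.755.
p = a·p₁ + b·p₂ ≈ (0.073, -0.392, 0.917); φ = arcsin(p_z) ≈ 66.48°, λ = atan2(p_y, p_x) ≈ -79.49°.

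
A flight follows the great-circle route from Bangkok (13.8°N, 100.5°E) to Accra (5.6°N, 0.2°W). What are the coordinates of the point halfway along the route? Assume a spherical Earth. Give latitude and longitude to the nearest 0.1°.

≈ 15.0°N, 49.3°E

Convert each endpoint to a unit vector on the sphere (x = cos φ cos λ, y = cos φ sin λ, z = sin φ).
The central angle between the endpoints is δ = arccos(p₁·p₂) ≈ 1.728 rad (99.0°).
Interpolate at f = 1/2 with slerp weights a = sin((1−f)δ)/sin δ ≈ 0.770, b = sin(fδ)/sin δ ≈ 0.770.
p = a·p₁ + b·p₂ ≈ (0.630, 0.732, 0.259); φ = arcsin(p_z) ≈ 14.99°, λ = atan2(p_y, p_x) ≈ 49.30°.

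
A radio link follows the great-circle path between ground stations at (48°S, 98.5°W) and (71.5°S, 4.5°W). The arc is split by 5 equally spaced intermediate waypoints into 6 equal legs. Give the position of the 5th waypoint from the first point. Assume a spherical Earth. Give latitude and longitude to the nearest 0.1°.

Convert each endpoint to a unit vector on the sphere (x = cos φ cos λ, y = cos φ sin λ, z = sin φ).
The central angle between the endpoints is δ = arccos(p₁·p₂) ≈ 0.809 rad (46.4°).
Interpolate at f = 5/6 with slerp weights a = sin((1−f)δ)/sin δ ≈ 0.186, b = sin(fδ)/sin δ ≈ 0.863.
p = a·p₁ + b·p₂ ≈ (0.255, -0.144, -0.956); φ = arcsin(p_z) ≈ -72.98°, λ = atan2(p_y, p_x) ≈ -29.57°.

≈ (73.0°S, 29.6°W)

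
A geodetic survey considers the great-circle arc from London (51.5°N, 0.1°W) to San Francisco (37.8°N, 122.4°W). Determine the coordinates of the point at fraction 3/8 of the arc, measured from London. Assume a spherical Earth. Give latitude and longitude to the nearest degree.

≈ (65°N, 51°W)

Write both endpoints as unit vectors p₁, p₂ with components (cos φ cos λ, cos φ sin λ, sin φ).
The central angle between the endpoints is δ = arccos(p₁·p₂) ≈ 1.352 rad (77.5°).
Interpolate at f = 3/8 with slerp weights a = sin((1−f)δ)/sin δ ≈ 0.766, b = sin(fδ)/sin δ ≈ 0.497.
p = a·p₁ + b·p₂ ≈ (0.266, -0.333, 0.905); φ = arcsin(p_z) ≈ 64.77°, λ = atan2(p_y, p_x) ≈ -51.32°.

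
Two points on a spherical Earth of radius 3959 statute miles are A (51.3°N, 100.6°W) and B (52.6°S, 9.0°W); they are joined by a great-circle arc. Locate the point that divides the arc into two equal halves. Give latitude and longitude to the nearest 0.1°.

≈ (0.9°S, 55.7°W)

Convert each endpoint to a unit vector on the sphere (x = cos φ cos λ, y = cos φ sin λ, z = sin φ).
The central angle between the endpoints is δ = arccos(p₁·p₂) ≈ 2.253 rad (129.1°).
Interpolate at f = 1/2 with slerp weights a = sin((1−f)δ)/sin δ ≈ 1.163, b = sin(fδ)/sin δ ≈ 1.163.
p = a·p₁ + b·p₂ ≈ (0.564, -0.826, -0.016); φ = arcsin(p_z) ≈ -0.93°, λ = atan2(p_y, p_x) ≈ -55.65°.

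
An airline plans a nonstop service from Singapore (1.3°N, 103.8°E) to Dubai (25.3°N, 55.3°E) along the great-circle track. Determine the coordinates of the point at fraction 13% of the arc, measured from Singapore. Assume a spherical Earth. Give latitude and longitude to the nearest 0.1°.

Convert each endpoint to a unit vector on the sphere (x = cos φ cos λ, y = cos φ sin λ, z = sin φ).
The central angle between the endpoints is δ = arccos(p₁·p₂) ≈ 0.916 rad (52.5°).
Interpolate at f = 0.13 with slerp weights a = sin((1−f)δ)/sin δ ≈ 0.902, b = sin(fδ)/sin δ ≈ 0.150.
p = a·p₁ + b·p₂ ≈ (-0.138, 0.987, 0.084); φ = arcsin(p_z) ≈ 4.85°, λ = atan2(p_y, p_x) ≈ 97.96°.

≈ 4.8°N, 98.0°E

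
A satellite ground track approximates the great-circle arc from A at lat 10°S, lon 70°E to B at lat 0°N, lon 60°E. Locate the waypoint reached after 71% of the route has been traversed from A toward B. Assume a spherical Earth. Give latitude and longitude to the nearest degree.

Convert each endpoint to a unit vector on the sphere (x = cos φ cos λ, y = cos φ sin λ, z = sin φ).
The central angle between the endpoints is δ = arccos(p₁·p₂) ≈ 0.246 rad (14.1°).
Interpolate at f = 0.71 with slerp weights a = sin((1−f)δ)/sin δ ≈ 0.293, b = sin(fδ)/sin δ ≈ 0.714.
p = a·p₁ + b·p₂ ≈ (0.455, 0.889, -0.051); φ = arcsin(p_z) ≈ -2.91°, λ = atan2(p_y, p_x) ≈ 62.87°.

≈ lat 3°S, lon 63°E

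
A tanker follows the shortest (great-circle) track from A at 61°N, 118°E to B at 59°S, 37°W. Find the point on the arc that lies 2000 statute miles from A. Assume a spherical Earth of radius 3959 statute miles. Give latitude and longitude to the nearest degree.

Write both endpoints as unit vectors p₁, p₂ with components (cos φ cos λ, cos φ sin λ, sin φ).
The central angle between the endpoints is δ = arccos(p₁·p₂) ≈ 2.922 rad (167.4°). The total great-circle distance is δ·R ≈ 2.922 × 3959 ≈ 11568 mi, so the target fraction is f = 2000/11568 ≈ 0.173.
Interpolate at f ≈ 0.173 with slerp weights a = sin((1−f)δ)/sin δ ≈ 3.044, b = sin(fδ)/sin δ ≈ 2.222.
p = a·p₁ + b·p₂ ≈ (0.221, 0.614, 0.757); φ = arcsin(p_z) ≈ 49.24°, λ = atan2(p_y, p_x) ≈ 70.19°.

≈ 49°N, 70°E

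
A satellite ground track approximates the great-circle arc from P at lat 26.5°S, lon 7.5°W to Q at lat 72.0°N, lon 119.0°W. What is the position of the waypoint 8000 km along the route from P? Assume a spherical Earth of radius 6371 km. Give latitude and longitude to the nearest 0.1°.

≈ lat 41.5°N, lon 32.9°W

Convert each endpoint to a unit vector on the sphere (x = cos φ cos λ, y = cos φ sin λ, z = sin φ).
The central angle between the endpoints is δ = arccos(p₁·p₂) ≈ 2.124 rad (121.7°). The total great-circle distance is δ·R ≈ 2.124 × 6371 ≈ 13534 km, so the target fraction is f = 8000/13534 ≈ 0.591.
Interpolate at f ≈ 0.591 with slerp weights a = sin((1−f)δ)/sin δ ≈ 0.897, b = sin(fδ)/sin δ ≈ 1.118.
p = a·p₁ + b·p₂ ≈ (0.629, -0.407, 0.663); φ = arcsin(p_z) ≈ 41.49°, λ = atan2(p_y, p_x) ≈ -32.90°.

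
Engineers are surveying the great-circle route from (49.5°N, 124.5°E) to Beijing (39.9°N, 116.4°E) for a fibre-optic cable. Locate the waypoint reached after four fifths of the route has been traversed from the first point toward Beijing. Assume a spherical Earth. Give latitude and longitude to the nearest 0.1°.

≈ (41.9°N, 117.8°E)

Convert each endpoint to a unit vector on the sphere (x = cos φ cos λ, y = cos φ sin λ, z = sin φ).
The central angle between the endpoints is δ = arccos(p₁·p₂) ≈ 0.195 rad (11.2°).
Interpolate at f = 4/5 with slerp weights a = sin((1−f)δ)/sin δ ≈ 0.201, b = sin(fδ)/sin δ ≈ 0.802.
p = a·p₁ + b·p₂ ≈ (-0.348, 0.659, 0.667); φ = arcsin(p_z) ≈ 41.86°, λ = atan2(p_y, p_x) ≈ 117.82°.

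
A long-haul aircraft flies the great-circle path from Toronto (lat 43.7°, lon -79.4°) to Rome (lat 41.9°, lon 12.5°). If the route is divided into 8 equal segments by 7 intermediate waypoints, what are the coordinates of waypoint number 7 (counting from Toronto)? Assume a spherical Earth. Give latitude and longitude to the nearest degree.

Convert each endpoint to a unit vector on the sphere (x = cos φ cos λ, y = cos φ sin λ, z = sin φ).
The central angle between the endpoints is δ = arccos(p₁·p₂) ≈ 1.111 rad (63.7°).
Interpolate at f = 7/8 with slerp weights a = sin((1−f)δ)/sin δ ≈ 0.154, b = sin(fδ)/sin δ ≈ 0.922.
p = a·p₁ + b·p₂ ≈ (0.690, 0.039, 0.722); φ = arcsin(p_z) ≈ 46.25°, λ = atan2(p_y, p_x) ≈ 3.21°.

≈ lat 46°, lon 3°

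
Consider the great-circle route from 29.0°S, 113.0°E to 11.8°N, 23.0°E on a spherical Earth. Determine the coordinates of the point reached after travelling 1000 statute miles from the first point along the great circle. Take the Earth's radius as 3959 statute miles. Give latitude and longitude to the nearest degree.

≈ 25°S, 97°E

Convert each endpoint to a unit vector on the sphere (x = cos φ cos λ, y = cos φ sin λ, z = sin φ).
The central angle between the endpoints is δ = arccos(p₁·p₂) ≈ 1.670 rad (95.7°). The total great-circle distance is δ·R ≈ 1.670 × 3959 ≈ 6612 mi, so the target fraction is f = 1000/6612 ≈ 0.151.
Interpolate at f ≈ 0.151 with slerp weights a = sin((1−f)δ)/sin δ ≈ 0.993, b = sin(fδ)/sin δ ≈ 0.251.
p = a·p₁ + b·p₂ ≈ (-0.113, 0.896, -0.430); φ = arcsin(p_z) ≈ -25.48°, λ = atan2(p_y, p_x) ≈ 97.20°.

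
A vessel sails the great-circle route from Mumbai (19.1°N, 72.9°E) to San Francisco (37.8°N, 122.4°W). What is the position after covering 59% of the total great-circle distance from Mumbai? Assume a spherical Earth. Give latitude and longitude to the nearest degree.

Convert each endpoint to a unit vector on the sphere (x = cos φ cos λ, y = cos φ sin λ, z = sin φ).
The central angle between the endpoints is δ = arccos(p₁·p₂) ≈ 2.117 rad (121.3°).
Interpolate at f = 0.59 with slerp weights a = sin((1−f)δ)/sin δ ≈ 0.893, b = sin(fδ)/sin δ ≈ 1.110.
p = a·p₁ + b·p₂ ≈ (-0.222, 0.066, 0.973); φ = arcsin(p_z) ≈ 76.61°, λ = atan2(p_y, p_x) ≈ 163.48°.

≈ 77°N, 163°E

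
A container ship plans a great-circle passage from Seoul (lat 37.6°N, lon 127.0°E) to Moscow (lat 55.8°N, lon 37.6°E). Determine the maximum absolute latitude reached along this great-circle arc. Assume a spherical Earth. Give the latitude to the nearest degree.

≈ 59°N

The great circle lies in the plane with unit normal n̂ = (p₁ × p₂)/|p₁ × p₂|.
Here n̂_z ≈ -0.517; the vertex latitude is φ_max = arccos|n̂_z| ≈ 58.8°.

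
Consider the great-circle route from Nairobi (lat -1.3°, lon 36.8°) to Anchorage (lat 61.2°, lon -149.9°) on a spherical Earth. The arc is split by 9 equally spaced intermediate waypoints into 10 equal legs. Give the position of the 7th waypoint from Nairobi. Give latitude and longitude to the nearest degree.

≈ lat 82°, lon 63°

From cos δ = sin φ₁ sin φ₂ + cos φ₁ cos φ₂ cos Δλ, the central angle is δ ≈ 2.092 rad (119.9°).
Interpolate at f = 7/10 with slerp weights a = sin((1−f)δ)/sin δ ≈ 0.677, b = sin(fδ)/sin δ ≈ 1.147.
p = a·p₁ + b·p₂ ≈ (0.064, 0.129, 0.990); φ = arcsin(p_z) ≈ 81.74°, λ = atan2(p_y, p_x) ≈ 63.45°.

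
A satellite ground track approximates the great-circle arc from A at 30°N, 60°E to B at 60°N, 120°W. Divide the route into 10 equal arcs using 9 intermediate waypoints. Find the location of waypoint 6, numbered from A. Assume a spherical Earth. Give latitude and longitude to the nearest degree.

Write both endpoints as unit vectors p₁, p₂ with components (cos φ cos λ, cos φ sin λ, sin φ).
The central angle between the endpoints is δ = arccos(p₁·p₂) ≈ 1.571 rad (90.0°).
Interpolate at f = 6/10 with slerp weights a = sin((1−f)δ)/sin δ ≈ 0.588, b = sin(fδ)/sin δ ≈ 0.809.
p = a·p₁ + b·p₂ ≈ (0.052, 0.091, 0.995); φ = arcsin(p_z) ≈ 84.00°, λ = atan2(p_y, p_x) ≈ 60.00°.

≈ 84°N, 60°E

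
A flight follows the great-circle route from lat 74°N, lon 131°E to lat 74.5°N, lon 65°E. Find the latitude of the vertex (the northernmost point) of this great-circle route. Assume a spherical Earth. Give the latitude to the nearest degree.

≈ 77°N

The great circle lies in the plane with unit normal n̂ = (p₁ × p₂)/|p₁ × p₂|.
Here n̂_z ≈ -0.230; the vertex latitude is φ_max = arccos|n̂_z| ≈ 76.7°.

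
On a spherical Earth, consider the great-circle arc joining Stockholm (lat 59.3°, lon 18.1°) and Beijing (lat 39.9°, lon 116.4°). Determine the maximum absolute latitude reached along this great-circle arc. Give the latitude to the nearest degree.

≈ 64°

The great circle lies in the plane with unit normal n̂ = (p₁ × p₂)/|p₁ × p₂|.
Here n̂_z ≈ +0.446; the vertex latitude is φ_max = arccos|n̂_z| ≈ 63.5°.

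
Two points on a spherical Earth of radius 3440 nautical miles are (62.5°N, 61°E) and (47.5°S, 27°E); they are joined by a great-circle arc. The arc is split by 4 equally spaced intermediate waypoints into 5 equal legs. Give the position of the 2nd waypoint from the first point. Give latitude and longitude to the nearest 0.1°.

From cos δ = sin φ₁ sin φ₂ + cos φ₁ cos φ₂ cos Δλ, the central angle is δ ≈ 1.977 rad (113.3°).
Interpolate at f = 2/5 with slerp weights a = sin((1−f)δ)/sin δ ≈ 1.009, b = sin(fδ)/sin δ ≈ 0.774.
p = a·p₁ + b·p₂ ≈ (0.692, 0.645, 0.325); φ = arcsin(p_z) ≈ 18.94°, λ = atan2(p_y, p_x) ≈ 42.99°.

≈ (18.9°N, 43.0°E)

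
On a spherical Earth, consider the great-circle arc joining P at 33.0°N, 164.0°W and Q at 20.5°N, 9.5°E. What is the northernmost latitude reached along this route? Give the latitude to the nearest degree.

≈ 84°N

The great circle lies in the plane with unit normal n̂ = (p₁ × p₂)/|p₁ × p₂|.
Here n̂_z ≈ +0.110; the vertex latitude is φ_max = arccos|n̂_z| ≈ 83.7°.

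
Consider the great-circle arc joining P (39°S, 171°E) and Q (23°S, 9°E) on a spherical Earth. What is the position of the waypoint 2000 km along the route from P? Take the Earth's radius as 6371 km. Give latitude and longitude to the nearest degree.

Convert each endpoint to a unit vector on the sphere (x = cos φ cos λ, y = cos φ sin λ, z = sin φ).
The central angle between the endpoints is δ = arccos(p₁·p₂) ≈ 2.020 rad (115.8°). The total great-circle distance is δ·R ≈ 2.020 × 6371 ≈ 12871 km, so the target fraction is f = 2000/12871 ≈ 0.155.
Interpolate at f ≈ 0.155 with slerp weights a = sin((1−f)δ)/sin δ ≈ 1.100, b = sin(fδ)/sin δ ≈ 0.343.
p = a·p₁ + b·p₂ ≈ (-0.533, 0.183, -0.826); φ = arcsin(p_z) ≈ -55.72°, λ = atan2(p_y, p_x) ≈ 161.03°.

≈ (56°S, 161°E)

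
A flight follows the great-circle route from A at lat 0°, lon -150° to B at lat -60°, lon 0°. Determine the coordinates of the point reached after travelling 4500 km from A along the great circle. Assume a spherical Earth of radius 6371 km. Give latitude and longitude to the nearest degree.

≈ lat -39°, lon -137°

From cos δ = sin φ₁ sin φ₂ + cos φ₁ cos φ₂ cos Δλ, the central angle is δ ≈ 2.019 rad (115.7°). The total great-circle distance is δ·R ≈ 2.019 × 6371 ≈ 12861 km, so the target fraction is f = 4500/12861 ≈ 0.350.
Interpolate at f ≈ 0.350 with slerp weights a = sin((1−f)δ)/sin δ ≈ 1.073, b = sin(fδ)/sin δ ≈ 0.720.
p = a·p₁ + b·p₂ ≈ (-0.569, -0.536, -0.624); φ = arcsin(p_z) ≈ -38.58°, λ = atan2(p_y, p_x) ≈ -136.69°.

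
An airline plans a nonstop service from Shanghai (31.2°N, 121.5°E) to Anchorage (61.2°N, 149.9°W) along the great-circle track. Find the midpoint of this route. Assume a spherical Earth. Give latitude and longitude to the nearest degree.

≈ 55°N, 151°E

The haversine formula gives a central angle δ ≈ 1.088 rad (62.4°) between the endpoints.
Interpolate at f = 1/2 with slerp weights a = sin((1−f)δ)/sin δ ≈ 0.584, b = sin(fδ)/sin δ ≈ 0.584.
p = a·p₁ + b·p₂ ≈ (-0.505, 0.285, 0.815); φ = arcsin(p_z) ≈ 54.57°, λ = atan2(p_y, p_x) ≈ 150.55°.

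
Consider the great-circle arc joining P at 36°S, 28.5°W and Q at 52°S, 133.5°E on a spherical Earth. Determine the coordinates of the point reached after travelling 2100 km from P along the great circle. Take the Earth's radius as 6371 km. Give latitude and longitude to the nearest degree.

Write both endpoints as unit vectors p₁, p₂ with components (cos φ cos λ, cos φ sin λ, sin φ).
The central angle between the endpoints is δ = arccos(p₁·p₂) ≈ 1.581 rad (90.6°). The total great-circle distance is δ·R ≈ 1.581 × 6371 ≈ 10075 km, so the target fraction is f = 2100/10075 ≈ 0.208.
Interpolate at f ≈ 0.208 with slerp weights a = sin((1−f)δ)/sin δ ≈ 0.950, b = sin(fδ)/sin δ ≈ 0.324.
p = a·p₁ + b·p₂ ≈ (0.538, -0.222, -0.813); φ = arcsin(p_z) ≈ -54.41°, λ = atan2(p_y, p_x) ≈ -22.43°.

≈ 54°S, 22°W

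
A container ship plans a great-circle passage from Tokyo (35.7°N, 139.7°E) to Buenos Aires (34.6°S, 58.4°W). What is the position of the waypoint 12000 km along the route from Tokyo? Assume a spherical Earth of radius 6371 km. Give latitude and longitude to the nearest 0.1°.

≈ 11.1°S, 116.1°W

Convert each endpoint to a unit vector on the sphere (x = cos φ cos λ, y = cos φ sin λ, z = sin φ).
The central angle between the endpoints is δ = arccos(p₁·p₂) ≈ 2.883 rad (165.2°). The total great-circle distance is δ·R ≈ 2.883 × 6371 ≈ 18367 km, so the target fraction is f = 12000/18367 ≈ 0.653.
Interpolate at f ≈ 0.653 with slerp weights a = sin((1−f)δ)/sin δ ≈ 3.289, b = sin(fδ)/sin δ ≈ 3.720.
p = a·p₁ + b·p₂ ≈ (-0.432, -0.881, -0.193); φ = arcsin(p_z) ≈ -11.15°, λ = atan2(p_y, p_x) ≈ -116.15°.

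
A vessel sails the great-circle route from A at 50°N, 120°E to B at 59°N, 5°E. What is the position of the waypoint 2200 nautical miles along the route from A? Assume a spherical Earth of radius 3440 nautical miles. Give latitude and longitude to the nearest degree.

Convert each endpoint to a unit vector on the sphere (x = cos φ cos λ, y = cos φ sin λ, z = sin φ).
The central angle between the endpoints is δ = arccos(p₁·p₂) ≈ 1.028 rad (58.9°). The total great-circle distance is δ·R ≈ 1.028 × 3440 ≈ 3536 nmi, so the target fraction is f = 2200/3536 ≈ 0.622.
Interpolate at f ≈ 0.622 with slerp weights a = sin((1−f)δ)/sin δ ≈ 0.442, b = sin(fδ)/sin δ ≈ 0.697.
p = a·p₁ + b·p₂ ≈ (0.216, 0.277, 0.936); φ = arcsin(p_z) ≈ 69.43°, λ = atan2(p_y, p_x) ≈ 52.15°.

≈ 69°N, 52°E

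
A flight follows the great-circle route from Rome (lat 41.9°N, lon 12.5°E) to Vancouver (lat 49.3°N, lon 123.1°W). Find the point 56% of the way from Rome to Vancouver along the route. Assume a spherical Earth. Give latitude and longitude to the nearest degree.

Write both endpoints as unit vectors p₁, p₂ with components (cos φ cos λ, cos φ sin λ, sin φ).
The central angle between the endpoints is δ = arccos(p₁·p₂) ≈ 1.411 rad (80.8°).
Interpolate at f = 0.56 with slerp weights a = sin((1−f)δ)/sin δ ≈ 0.589, b = sin(fδ)/sin δ ≈ 0.720.
p = a·p₁ + b·p₂ ≈ (0.172, -0.298, 0.939); φ = arcsin(p_z) ≈ 69.87°, λ = atan2(p_y, p_x) ≈ -60.04°.

≈ lat 70°N, lon 60°W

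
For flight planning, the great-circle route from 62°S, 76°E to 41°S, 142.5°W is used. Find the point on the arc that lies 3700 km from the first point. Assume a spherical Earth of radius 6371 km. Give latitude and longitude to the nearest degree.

From cos δ = sin φ₁ sin φ₂ + cos φ₁ cos φ₂ cos Δλ, the central angle is δ ≈ 1.264 rad (72.4°). The total great-circle distance is δ·R ≈ 1.264 × 6371 ≈ 8053 km, so the target fraction is f = 3700/8053 ≈ 0.459.
Interpolate at f ≈ 0.459 with slerp weights a = sin((1−f)δ)/sin δ ≈ 0.662, b = sin(fδ)/sin δ ≈ 0.576.
p = a·p₁ + b·p₂ ≈ (-0.269, 0.037, -0.962); φ = arcsin(p_z) ≈ -74.22°, λ = atan2(p_y, p_x) ≈ 172.13°.

≈ 74°S, 172°E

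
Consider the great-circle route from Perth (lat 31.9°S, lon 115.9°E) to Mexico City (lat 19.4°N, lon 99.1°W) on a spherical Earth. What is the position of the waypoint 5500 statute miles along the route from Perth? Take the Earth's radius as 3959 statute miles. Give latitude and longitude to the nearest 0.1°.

The haversine formula gives a central angle δ ≈ 2.553 rad (146.3°) between the endpoints. The total great-circle distance is δ·R ≈ 2.553 × 3959 ≈ 10106 mi, so the target fraction is f = 5500/10106 ≈ 0.544.
Interpolate at f ≈ 0.544 with slerp weights a = sin((1−f)δ)/sin δ ≈ 1.653, b = sin(fδ)/sin δ ≈ 1.770.
p = a·p₁ + b·p₂ ≈ (-0.877, -0.387, -0.285); φ = arcsin(p_z) ≈ -16.57°, λ = atan2(p_y, p_x) ≈ -156.20°.

≈ lat 16.6°S, lon 156.2°W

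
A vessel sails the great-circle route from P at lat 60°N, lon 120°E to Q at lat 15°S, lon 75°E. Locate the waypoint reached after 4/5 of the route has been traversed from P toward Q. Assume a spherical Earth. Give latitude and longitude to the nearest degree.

≈ lat 1°N, lon 81°E

Convert each endpoint to a unit vector on the sphere (x = cos φ cos λ, y = cos φ sin λ, z = sin φ).
The central angle between the endpoints is δ = arccos(p₁·p₂) ≈ 1.453 rad (83.3°).
Interpolate at f = 4/5 with slerp weights a = sin((1−f)δ)/sin δ ≈ 0.289, b = sin(fδ)/sin δ ≈ 0.924.
p = a·p₁ + b·p₂ ≈ (0.159, 0.987, 0.011); φ = arcsin(p_z) ≈ 0.61°, λ = atan2(p_y, p_x) ≈ 80.86°.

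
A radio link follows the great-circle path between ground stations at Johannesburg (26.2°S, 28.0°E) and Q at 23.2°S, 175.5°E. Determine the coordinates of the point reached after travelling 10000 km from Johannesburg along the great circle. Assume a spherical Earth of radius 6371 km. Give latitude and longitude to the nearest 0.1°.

Write both endpoints as unit vectors p₁, p₂ with components (cos φ cos λ, cos φ sin λ, sin φ).
The central angle between the endpoints is δ = arccos(p₁·p₂) ≈ 2.120 rad (121.4°). The total great-circle distance is δ·R ≈ 2.120 × 6371 ≈ 13504 km, so the target fraction is f = 10000/13504 ≈ 0.741.
Interpolate at f ≈ 0.741 with slerp weights a = sin((1−f)δ)/sin δ ≈ 0.613, b = sin(fδ)/sin δ ≈ 1.172.
p = a·p₁ + b·p₂ ≈ (-0.589, 0.343, -0.732); φ = arcsin(p_z) ≈ -47.07°, λ = atan2(p_y, p_x) ≈ 149.80°.

≈ 47.1°S, 149.8°E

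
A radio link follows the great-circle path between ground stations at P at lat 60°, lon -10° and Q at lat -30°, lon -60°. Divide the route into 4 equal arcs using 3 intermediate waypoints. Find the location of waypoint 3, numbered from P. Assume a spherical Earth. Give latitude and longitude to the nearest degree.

Convert each endpoint to a unit vector on the sphere (x = cos φ cos λ, y = cos φ sin λ, z = sin φ).
The central angle between the endpoints is δ = arccos(p₁·p₂) ≈ 1.726 rad (98.9°).
Interpolate at f = 3/4 with slerp weights a = sin((1−f)δ)/sin δ ≈ 0.423, b = sin(fδ)/sin δ ≈ 0.974.
p = a·p₁ + b·p₂ ≈ (0.630, -0.767, -0.120); φ = arcsin(p_z) ≈ -6.91°, λ = atan2(p_y, p_x) ≈ -50.60°.

≈ lat -7°, lon -51°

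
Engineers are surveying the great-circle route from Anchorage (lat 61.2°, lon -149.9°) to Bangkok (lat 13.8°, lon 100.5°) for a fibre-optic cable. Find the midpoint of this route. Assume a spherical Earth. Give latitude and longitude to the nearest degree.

Convert each endpoint to a unit vector on the sphere (x = cos φ cos λ, y = cos φ sin λ, z = sin φ).
The central angle between the endpoints is δ = arccos(p₁·p₂) ≈ 1.519 rad (87.0°).
Interpolate at f = 1/2 with slerp weights a = sin((1−f)δ)/sin δ ≈ 0.689, b = sin(fδ)/sin δ ≈ 0.689.
p = a·p₁ + b·p₂ ≈ (-0.409, 0.492, 0.769); φ = arcsin(p_z) ≈ 50.22°, λ = atan2(p_y, p_x) ≈ 129.78°.

≈ lat 50°, lon 130°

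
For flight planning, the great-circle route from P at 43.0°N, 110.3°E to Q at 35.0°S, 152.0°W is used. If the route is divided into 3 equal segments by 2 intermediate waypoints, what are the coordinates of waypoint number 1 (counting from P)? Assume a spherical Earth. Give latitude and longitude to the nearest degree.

≈ 20°N, 149°E

Write both endpoints as unit vectors p₁, p₂ with components (cos φ cos λ, cos φ sin λ, sin φ).
The central angle between the endpoints is δ = arccos(p₁·p₂) ≈ 2.062 rad (118.1°).
Interpolate at f = 1/3 with slerp weights a = sin((1−f)δ)/sin δ ≈ 1.112, b = sin(fδ)/sin δ ≈ 0.719.
p = a·p₁ + b·p₂ ≈ (-0.802, 0.486, 0.346); φ = arcsin(p_z) ≈ 20.23°, λ = atan2(p_y, p_x) ≈ 148.79°.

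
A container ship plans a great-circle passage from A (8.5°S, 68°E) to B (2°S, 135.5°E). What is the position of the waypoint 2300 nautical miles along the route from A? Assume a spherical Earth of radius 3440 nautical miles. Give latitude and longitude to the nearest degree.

Convert each endpoint to a unit vector on the sphere (x = cos φ cos λ, y = cos φ sin λ, z = sin φ).
The central angle between the endpoints is δ = arccos(p₁·p₂) ≈ 1.177 rad (67.5°). The total great-circle distance is δ·R ≈ 1.177 × 3440 ≈ 4050 nmi, so the target fraction is f = 2300/4050 ≈ 0.568.
Interpolate at f ≈ 0.568 with slerp weights a = sin((1−f)δ)/sin δ ≈ 0.527, b = sin(fδ)/sin δ ≈ 0.671.
p = a·p₁ + b·p₂ ≈ (-0.283, 0.954, -0.101); φ = arcsin(p_z) ≈ -5.82°, λ = atan2(p_y, p_x) ≈ 106.53°.

≈ (6°S, 107°E)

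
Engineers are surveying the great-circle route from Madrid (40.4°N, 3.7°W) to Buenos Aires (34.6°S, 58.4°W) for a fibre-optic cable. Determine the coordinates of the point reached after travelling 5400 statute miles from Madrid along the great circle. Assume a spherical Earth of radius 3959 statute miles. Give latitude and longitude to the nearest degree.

The haversine formula gives a central angle δ ≈ 1.577 rad (90.3°) between the endpoints. The total great-circle distance is δ·R ≈ 1.577 × 3959 ≈ 6242 mi, so the target fraction is f = 5400/6242 ≈ 0.865.
Interpolate at f ≈ 0.865 with slerp weights a = sin((1−f)δ)/sin δ ≈ 0.211, b = sin(fδ)/sin δ ≈ 0.979.
p = a·p₁ + b·p₂ ≈ (0.582, -0.697, -0.419); φ = arcsin(p_z) ≈ -24.77°, λ = atan2(p_y, p_x) ≈ -50.09°.

≈ 25°S, 50°W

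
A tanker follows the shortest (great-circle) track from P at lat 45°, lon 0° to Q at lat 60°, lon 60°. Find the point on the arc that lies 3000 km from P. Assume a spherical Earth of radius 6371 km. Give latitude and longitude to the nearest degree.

≈ lat 59°, lon 38°

Convert each endpoint to a unit vector on the sphere (x = cos φ cos λ, y = cos φ sin λ, z = sin φ).
The central angle between the endpoints is δ = arccos(p₁·p₂) ≈ 0.661 rad (37.9°). The total great-circle distance is δ·R ≈ 0.661 × 6371 ≈ 4214 km, so the target fraction is f = 3000/4214 ≈ 0.712.
Interpolate at f ≈ 0.712 with slerp weights a = sin((1−f)δ)/sin δ ≈ 0.308, b = sin(fδ)/sin δ ≈ 0.739.
p = a·p₁ + b·p₂ ≈ (0.403, 0.320, 0.858); φ = arcsin(p_z) ≈ 59.05°, λ = atan2(p_y, p_x) ≈ 38.46°.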